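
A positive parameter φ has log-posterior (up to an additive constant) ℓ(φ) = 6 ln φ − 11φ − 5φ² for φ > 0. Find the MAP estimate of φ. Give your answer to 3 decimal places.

ℓ'(φ) = 6/φ − 11 − 10φ. Setting this to zero and multiplying by φ: 10φ² + 11φ − 6 = 0.
φ = (−11 + √(11² + 4·10·6)) / (2·10) = (−11 + √361) / 20 = (−11 + 19)/20 = 2/5.
ℓ''(φ) = −6/φ² − 10 < 0, confirming a maximum.

φ̂_MAP = 0.400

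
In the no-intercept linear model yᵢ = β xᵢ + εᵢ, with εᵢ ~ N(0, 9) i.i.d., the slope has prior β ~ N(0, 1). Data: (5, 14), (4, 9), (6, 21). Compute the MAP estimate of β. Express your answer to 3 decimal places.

log p(β | y) = −Σ(yᵢ − βxᵢ)²/(2·9) − β²/(2·1) + const.
Setting the derivative to zero: Σxᵢ(yᵢ − βxᵢ)/9 − β/1 = 0, so β = Σxᵢyᵢ / (Σxᵢ² + σ²/τ²).
Σxᵢyᵢ = 5·14 + 4·9 + 6·21 = 232; Σxᵢ² = 77; σ²/τ² = 9.
β̂_MAP = 232 / (77 + 9) = 232/86 ≈ 2.698.

β̂_MAP = 2.698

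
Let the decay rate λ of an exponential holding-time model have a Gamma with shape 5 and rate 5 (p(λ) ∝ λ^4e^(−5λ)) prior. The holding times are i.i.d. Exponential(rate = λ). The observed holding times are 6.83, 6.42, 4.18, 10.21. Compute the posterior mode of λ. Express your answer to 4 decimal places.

The Exponential(rate=λ) likelihood is ∝ λ^n e^(−λΣtᵢ). Here n = 4 and Σtᵢ = 6.83 + 6.42 + 4.18 + 10.21 = 27.64.
Posterior ∝ λ^4e^(−5λ) · λ^4e^(−27.64λ) = λ^8e^(−32.64λ), i.e. Gamma(9, 32.64).
Mode = (a−1)/b = 8/32.64 ≈ 0.2451.

λ̂_MAP = 0.2451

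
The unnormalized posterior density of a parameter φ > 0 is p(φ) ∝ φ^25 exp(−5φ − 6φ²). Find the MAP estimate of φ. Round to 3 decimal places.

φ̂_MAP = 1.250

ℓ'(φ) = 25/φ − 5 − 12φ. Setting this to zero and multiplying by φ: 12φ² + 5φ − 25 = 0.
φ = (−5 + √(5² + 4·12·25)) / (2·12) = (−5 + √1225) / 24 = (−5 + 35)/24 = 5/4.
ℓ''(φ) = −25/φ² − 12 < 0, confirming a maximum.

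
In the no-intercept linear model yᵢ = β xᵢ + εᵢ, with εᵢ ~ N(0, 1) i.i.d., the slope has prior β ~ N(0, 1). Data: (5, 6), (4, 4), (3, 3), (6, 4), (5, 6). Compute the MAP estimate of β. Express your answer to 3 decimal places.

β̂_MAP = 0.973

log p(β | y) = −Σ(yᵢ − βxᵢ)²/(2·1) − β²/(2·1) + const.
Setting the derivative to zero: Σxᵢ(yᵢ − βxᵢ)/1 − β/1 = 0, so β = Σxᵢyᵢ / (Σxᵢ² + σ²/τ²).
Σxᵢyᵢ = 5·6 + 4·4 + 3·3 + 6·4 + 5·6 = 109; Σxᵢ² = 111; σ²/τ² = 1.
β̂_MAP = 109 / (111 + 1) = 109/112 ≈ 0.973.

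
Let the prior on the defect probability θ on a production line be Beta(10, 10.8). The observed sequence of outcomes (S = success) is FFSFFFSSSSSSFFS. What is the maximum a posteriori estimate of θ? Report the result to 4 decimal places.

θ̂_MAP = 0.5030

Prior: Beta(10, 10.8).
Data: 8 successes in 15 trials (from the sequence). The binomial likelihood contributes θ^8(1−θ)^7, so the posterior is Beta(10+8, 10.8+7) = Beta(18, 17.8).
For Beta(a, b) with a, b > 1 the mode is (a−1)/(a+b−2) = 17/33.8 ≈ 0.5030.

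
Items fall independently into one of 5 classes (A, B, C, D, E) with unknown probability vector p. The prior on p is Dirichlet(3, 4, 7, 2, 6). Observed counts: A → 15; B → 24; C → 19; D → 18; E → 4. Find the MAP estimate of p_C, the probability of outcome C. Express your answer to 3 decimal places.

The posterior is Dirichlet(αᵢ + nᵢ) = Dirichlet(18, 28, 26, 20, 10).
For a Dirichlet(a₁,…,a_K) with all aᵢ > 1, the mode has j-th component (aⱼ − 1)/(Σaᵢ − K).
Here Σaᵢ = 102 and K = 5, so p_C = (26 − 1)/(102 − 5) = 25/97 ≈ 0.258.

MAP estimate of p_C = 0.258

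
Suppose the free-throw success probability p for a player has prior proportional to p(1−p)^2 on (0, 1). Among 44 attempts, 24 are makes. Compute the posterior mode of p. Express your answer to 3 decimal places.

p̂_MAP = 0.532

The prior density ∝ p(1−p)^2 is the kernel of Beta(2, 3).
Data: 24 successes in 44 trials. The binomial likelihood contributes p^24(1−p)^20, so the posterior is Beta(2+24, 3+20) = Beta(26, 23).
For Beta(a, b) with a, b > 1 the mode is (a−1)/(a+b−2) = 25/47 ≈ 0.532.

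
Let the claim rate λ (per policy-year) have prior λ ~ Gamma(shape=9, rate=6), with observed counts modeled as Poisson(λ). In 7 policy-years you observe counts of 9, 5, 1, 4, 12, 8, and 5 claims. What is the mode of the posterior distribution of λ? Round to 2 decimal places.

Σxᵢ = 9+5+1+4+12+8+5 = 44, with n = 7.
Posterior ∝ λ^8e^(−6λ) · λ^44e^(−7λ) = λ^52e^(−13λ), i.e. Gamma(shape=53, rate=13).
The mode of a Gamma(a, b) with a ≥ 1 (shape–rate) is (a−1)/b = 52/13 ≈ 4.00.

λ̂_MAP = 4.00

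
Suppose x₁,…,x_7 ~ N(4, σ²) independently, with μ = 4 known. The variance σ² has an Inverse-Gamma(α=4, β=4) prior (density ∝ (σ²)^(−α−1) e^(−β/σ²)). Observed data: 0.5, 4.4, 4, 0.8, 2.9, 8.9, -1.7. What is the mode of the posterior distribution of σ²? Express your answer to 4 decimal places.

Sum of squared deviations about the known mean: SS = (0.5−4)² + (4.4−4)² + (4−4)² + (0.8−4)² + (2.9−4)² + (8.9−4)² + (-1.7−4)² = 80.36.
The Normal likelihood contributes (σ²)^(−n/2) exp(−SS/(2σ²)), so the posterior is Inverse-Gamma(α + n/2, β + SS/2) = Inverse-Gamma(7.5, 44.18).
The mode of Inverse-Gamma(a, b) is b/(a+1) = 44.18/8.5 ≈ 5.1976.

σ̂²_MAP = 5.1976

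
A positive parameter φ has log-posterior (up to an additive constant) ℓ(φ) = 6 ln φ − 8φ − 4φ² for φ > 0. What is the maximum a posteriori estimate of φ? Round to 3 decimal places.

ℓ'(φ) = 6/φ − 8 − 8φ. Setting this to zero and multiplying by φ: 8φ² + 8φ − 6 = 0.
φ = (−8 + √(8² + 4·8·6)) / (2·8) = (−8 + √256) / 16 = (−8 + 16)/16 = 1/2.
ℓ''(φ) = −6/φ² − 8 < 0, confirming a maximum.

φ̂_MAP = 0.500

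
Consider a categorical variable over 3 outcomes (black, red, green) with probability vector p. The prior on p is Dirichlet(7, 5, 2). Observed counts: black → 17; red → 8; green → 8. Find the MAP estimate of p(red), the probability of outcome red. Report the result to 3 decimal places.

MAP estimate of p(red) = 0.273

The posterior is Dirichlet(αᵢ + nᵢ) = Dirichlet(24, 13, 10).
For a Dirichlet(a₁,…,a_K) with all aᵢ > 1, the mode has j-th component (aⱼ − 1)/(Σaᵢ − K).
Here Σaᵢ = 47 and K = 3, so p(red) = (13 − 1)/(47 − 3) = 12/44 ≈ 0.273.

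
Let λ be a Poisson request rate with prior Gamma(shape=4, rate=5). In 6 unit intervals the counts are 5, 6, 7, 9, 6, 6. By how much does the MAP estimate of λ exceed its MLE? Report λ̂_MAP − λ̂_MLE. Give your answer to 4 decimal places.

MAP − MLE = -2.6818

Σxᵢ = 39. Posterior is Gamma(43, 11); MAP = (43−1)/11 = 42/11 ≈ 3.81818.
MLE = x̄ = 39/6 ≈ 6.50000.
Difference = 42/11 − 39/6 = -59/22 ≈ -2.6818.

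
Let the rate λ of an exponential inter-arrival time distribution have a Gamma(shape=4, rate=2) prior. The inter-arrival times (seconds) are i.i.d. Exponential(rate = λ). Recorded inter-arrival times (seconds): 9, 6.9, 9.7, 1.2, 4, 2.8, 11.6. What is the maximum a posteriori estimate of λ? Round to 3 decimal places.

λ̂_MAP = 0.212

The Exponential(rate=λ) likelihood is ∝ λ^n e^(−λΣtᵢ). Here n = 7 and Σtᵢ = 9 + 6.9 + 9.7 + 1.2 + 4 + 2.8 + 11.6 = 45.2.
Posterior ∝ λ^3e^(−2λ) · λ^7e^(−45.2λ) = λ^10e^(−47.2λ), i.e. Gamma(11, 47.2).
Mode = (a−1)/b = 10/47.2 ≈ 0.212.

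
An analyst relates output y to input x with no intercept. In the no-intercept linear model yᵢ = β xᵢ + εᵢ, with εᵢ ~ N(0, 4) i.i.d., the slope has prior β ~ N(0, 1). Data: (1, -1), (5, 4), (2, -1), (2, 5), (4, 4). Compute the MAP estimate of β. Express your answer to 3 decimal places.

log p(β | y) = −Σ(yᵢ − βxᵢ)²/(2·4) − β²/(2·1) + const.
Setting the derivative to zero: Σxᵢ(yᵢ − βxᵢ)/4 − β/1 = 0, so β = Σxᵢyᵢ / (Σxᵢ² + σ²/τ²).
Σxᵢyᵢ = 1·(-1) + 5·4 + 2·(-1) + 2·5 + 4·4 = 43; Σxᵢ² = 50; σ²/τ² = 4.
β̂_MAP = 43 / (50 + 4) = 43/54 ≈ 0.796.

β̂_MAP = 0.796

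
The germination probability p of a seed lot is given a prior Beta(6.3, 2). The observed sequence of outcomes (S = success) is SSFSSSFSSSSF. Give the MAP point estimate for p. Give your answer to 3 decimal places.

Prior: Beta(6.3, 2).
Data: 9 successes in 12 trials (from the sequence). The binomial likelihood contributes p^9(1−p)^3, so the posterior is Beta(6.3+9, 2+3) = Beta(15.3, 5).
For Beta(a, b) with a, b > 1 the mode is (a−1)/(a+b−2) = 14.3/18.3 ≈ 0.781.

p̂_MAP = 0.781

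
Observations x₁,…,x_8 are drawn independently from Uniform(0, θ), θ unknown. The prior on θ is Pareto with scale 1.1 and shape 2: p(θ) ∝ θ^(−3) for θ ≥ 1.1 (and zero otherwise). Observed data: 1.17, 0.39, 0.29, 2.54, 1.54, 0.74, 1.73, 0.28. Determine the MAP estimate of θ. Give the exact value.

θ̂_MAP = 2.54

The Uniform(0, θ) likelihood is θ^(−n) for θ ≥ max(xᵢ), zero otherwise. Here max(xᵢ) = 2.54.
Posterior ∝ θ^(−3) · θ^(−8) = θ^(−11) on θ ≥ max(1.1, 2.54) = 2.54.
This density is strictly decreasing in θ, so the posterior mode lies at the lower boundary of the support.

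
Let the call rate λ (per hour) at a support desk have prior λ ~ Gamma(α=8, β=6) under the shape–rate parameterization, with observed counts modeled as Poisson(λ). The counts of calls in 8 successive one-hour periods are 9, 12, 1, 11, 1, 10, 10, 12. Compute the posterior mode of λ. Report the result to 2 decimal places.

Σxᵢ = 9+12+1+11+1+10+10+12 = 66, with n = 8.
Posterior ∝ λ^7e^(−6λ) · λ^66e^(−8λ) = λ^73e^(−14λ), i.e. Gamma(shape=74, rate=14).
The mode of a Gamma(a, b) with a ≥ 1 (shape–rate) is (a−1)/b = 73/14 ≈ 5.21.

λ̂_MAP = 5.21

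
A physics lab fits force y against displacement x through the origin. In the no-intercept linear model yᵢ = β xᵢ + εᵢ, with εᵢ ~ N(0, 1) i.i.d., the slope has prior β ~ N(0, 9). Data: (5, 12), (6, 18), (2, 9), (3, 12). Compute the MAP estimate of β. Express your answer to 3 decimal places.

β̂_MAP = 2.996

log p(β | y) = −Σ(yᵢ − βxᵢ)²/(2·1) − β²/(2·9) + const.
Setting the derivative to zero: Σxᵢ(yᵢ − βxᵢ)/1 − β/9 = 0, so β = Σxᵢyᵢ / (Σxᵢ² + σ²/τ²).
Σxᵢyᵢ = 5·12 + 6·18 + 2·9 + 3·12 = 222; Σxᵢ² = 74; σ²/τ² = 1/9.
β̂_MAP = 222 / (74 + 1/9) = 222/(667/9) = 1998/667 ≈ 2.996.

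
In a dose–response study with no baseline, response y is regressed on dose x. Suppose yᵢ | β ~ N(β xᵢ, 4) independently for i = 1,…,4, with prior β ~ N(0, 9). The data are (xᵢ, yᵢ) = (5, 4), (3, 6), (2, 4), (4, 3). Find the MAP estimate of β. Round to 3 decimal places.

log p(β | y) = −Σ(yᵢ − βxᵢ)²/(2·4) − β²/(2·9) + const.
Setting the derivative to zero: Σxᵢ(yᵢ − βxᵢ)/4 − β/9 = 0, so β = Σxᵢyᵢ / (Σxᵢ² + σ²/τ²).
Σxᵢyᵢ = 5·4 + 3·6 + 2·4 + 4·3 = 58; Σxᵢ² = 54; σ²/τ² = 4/9.
β̂_MAP = 58 / (54 + 4/9) = 58/(490/9) = 261/245 ≈ 1.065.

β̂_MAP = 1.065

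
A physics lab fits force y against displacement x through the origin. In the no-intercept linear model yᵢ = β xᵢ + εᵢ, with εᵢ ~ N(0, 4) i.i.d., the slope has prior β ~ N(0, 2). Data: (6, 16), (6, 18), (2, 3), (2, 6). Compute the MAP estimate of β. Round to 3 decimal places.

β̂_MAP = 2.707

log p(β | y) = −Σ(yᵢ − βxᵢ)²/(2·4) − β²/(2·2) + const.
Setting the derivative to zero: Σxᵢ(yᵢ − βxᵢ)/4 − β/2 = 0, so β = Σxᵢyᵢ / (Σxᵢ² + σ²/τ²).
Σxᵢyᵢ = 6·16 + 6·18 + 2·3 + 2·6 = 222; Σxᵢ² = 80; σ²/τ² = 2.
β̂_MAP = 222 / (80 + 2) = 222/82 ≈ 2.707.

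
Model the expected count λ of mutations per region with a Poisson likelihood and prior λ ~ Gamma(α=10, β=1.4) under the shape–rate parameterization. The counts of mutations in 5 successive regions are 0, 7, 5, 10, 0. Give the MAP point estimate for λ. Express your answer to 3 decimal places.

λ̂_MAP = 4.844

Σxᵢ = 0+7+5+10+0 = 22, with n = 5.
Posterior ∝ λ^9e^(−1.4λ) · λ^22e^(−5λ) = λ^31e^(−6.4λ), i.e. Gamma(shape=32, rate=6.4).
The mode of a Gamma(a, b) with a ≥ 1 (shape–rate) is (a−1)/b = 31/6.4 ≈ 4.844.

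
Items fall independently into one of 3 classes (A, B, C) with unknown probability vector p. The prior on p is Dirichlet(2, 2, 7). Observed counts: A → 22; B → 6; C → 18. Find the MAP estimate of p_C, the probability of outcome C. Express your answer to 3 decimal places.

The posterior is Dirichlet(αᵢ + nᵢ) = Dirichlet(24, 8, 25).
For a Dirichlet(a₁,…,a_K) with all aᵢ > 1, the mode has j-th component (aⱼ − 1)/(Σaᵢ − K).
Here Σaᵢ = 57 and K = 3, so p_C = (25 − 1)/(57 − 3) = 24/54 ≈ 0.444.

MAP estimate of p_C = 0.444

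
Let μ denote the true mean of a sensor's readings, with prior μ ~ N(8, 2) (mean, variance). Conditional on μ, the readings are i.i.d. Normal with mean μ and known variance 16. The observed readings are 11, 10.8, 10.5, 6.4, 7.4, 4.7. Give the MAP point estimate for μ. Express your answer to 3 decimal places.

μ̂_MAP = 8.200

n = 6; x̄ = (11 + 10.8 + 10.5 + 6.4 + 7.4 + 4.7)/6 = 50.8/6 = 127/15 ≈ 8.4667.
For a Normal prior and Normal likelihood with known variance, the posterior is Normal; its mode equals its mean, the precision-weighted average.
Prior precision 1/σ₀² = 1/2 = 0.5; data precision n/σ² = 6/16 = 0.375.
μ̂ = (0.5·8 + 0.375·(127/15)) / (0.5 + 0.375) = 7.175/0.875 = 8.200.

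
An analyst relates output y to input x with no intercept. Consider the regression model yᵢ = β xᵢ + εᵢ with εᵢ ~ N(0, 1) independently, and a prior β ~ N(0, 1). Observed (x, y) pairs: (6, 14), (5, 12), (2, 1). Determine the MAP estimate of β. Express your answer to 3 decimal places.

β̂_MAP = 2.212

log p(β | y) = −Σ(yᵢ − βxᵢ)²/(2·1) − β²/(2·1) + const.
Setting the derivative to zero: Σxᵢ(yᵢ − βxᵢ)/1 − β/1 = 0, so β = Σxᵢyᵢ / (Σxᵢ² + σ²/τ²).
Σxᵢyᵢ = 6·14 + 5·12 + 2·1 = 146; Σxᵢ² = 65; σ²/τ² = 1.
β̂_MAP = 146 / (65 + 1) = 146/66 ≈ 2.212.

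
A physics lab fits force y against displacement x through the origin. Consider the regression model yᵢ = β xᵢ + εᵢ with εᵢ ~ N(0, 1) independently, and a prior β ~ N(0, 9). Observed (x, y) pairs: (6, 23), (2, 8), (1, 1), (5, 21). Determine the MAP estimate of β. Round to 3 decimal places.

log p(β | y) = −Σ(yᵢ − βxᵢ)²/(2·1) − β²/(2·9) + const.
Setting the derivative to zero: Σxᵢ(yᵢ − βxᵢ)/1 − β/9 = 0, so β = Σxᵢyᵢ / (Σxᵢ² + σ²/τ²).
Σxᵢyᵢ = 6·23 + 2·8 + 1·1 + 5·21 = 260; Σxᵢ² = 66; σ²/τ² = 1/9.
β̂_MAP = 260 / (66 + 1/9) = 260/(595/9) = 468/119 ≈ 3.933.

β̂_MAP = 3.933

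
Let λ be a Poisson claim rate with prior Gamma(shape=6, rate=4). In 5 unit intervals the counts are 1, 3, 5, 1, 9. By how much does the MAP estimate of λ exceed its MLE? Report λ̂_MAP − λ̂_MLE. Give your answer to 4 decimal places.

MAP − MLE = -1.1333

Σxᵢ = 19. Posterior is Gamma(25, 9); MAP = (25−1)/9 = 24/9 ≈ 2.66667.
MLE = x̄ = 19/5 ≈ 3.80000.
Difference = 24/9 − 19/5 = -17/15 ≈ -1.1333.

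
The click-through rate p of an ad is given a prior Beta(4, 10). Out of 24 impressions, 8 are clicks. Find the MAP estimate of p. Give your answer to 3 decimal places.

p̂_MAP = 0.306

Prior: Beta(4, 10).
Data: 8 successes in 24 trials. The binomial likelihood contributes p^8(1−p)^16, so the posterior is Beta(4+8, 10+16) = Beta(12, 26).
For Beta(a, b) with a, b > 1 the mode is (a−1)/(a+b−2) = 11/36 ≈ 0.306.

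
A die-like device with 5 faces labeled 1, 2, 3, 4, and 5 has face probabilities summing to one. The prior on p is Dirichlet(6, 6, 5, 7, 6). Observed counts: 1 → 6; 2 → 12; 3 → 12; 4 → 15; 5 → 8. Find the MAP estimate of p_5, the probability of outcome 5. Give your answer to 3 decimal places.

The posterior is Dirichlet(αᵢ + nᵢ) = Dirichlet(12, 18, 17, 22, 14).
For a Dirichlet(a₁,…,a_K) with all aᵢ > 1, the mode has j-th component (aⱼ − 1)/(Σaᵢ − K).
Here Σaᵢ = 83 and K = 5, so p_5 = (14 − 1)/(83 − 5) = 13/78 ≈ 0.167.

MAP estimate: 0.167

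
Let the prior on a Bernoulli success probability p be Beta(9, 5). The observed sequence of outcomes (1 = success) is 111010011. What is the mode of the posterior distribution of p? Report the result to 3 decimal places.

Prior: Beta(9, 5).
Data: 6 successes in 9 trials (from the sequence). The binomial likelihood contributes p^6(1−p)^3, so the posterior is Beta(9+6, 5+3) = Beta(15, 8).
For Beta(a, b) with a, b > 1 the mode is (a−1)/(a+b−2) = 14/21 ≈ 0.667.

p̂_MAP = 0.667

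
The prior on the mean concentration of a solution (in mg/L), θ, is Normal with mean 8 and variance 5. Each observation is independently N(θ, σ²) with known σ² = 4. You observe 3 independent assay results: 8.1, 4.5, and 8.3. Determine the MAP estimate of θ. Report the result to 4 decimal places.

θ̂_MAP = 7.1842

n = 3; x̄ = (8.1 + 4.5 + 8.3)/3 = 20.9/3 = 209/30 ≈ 6.9667.
For a Normal prior and Normal likelihood with known variance, the posterior is Normal; its mode equals its mean, the precision-weighted average.
Prior precision 1/σ₀² = 1/5 = 0.2; data precision n/σ² = 3/4 = 0.75.
θ̂ = (0.2·8 + 0.75·(209/30)) / (0.2 + 0.75) = 6.825/0.95 = 273/38 ≈ 7.1842.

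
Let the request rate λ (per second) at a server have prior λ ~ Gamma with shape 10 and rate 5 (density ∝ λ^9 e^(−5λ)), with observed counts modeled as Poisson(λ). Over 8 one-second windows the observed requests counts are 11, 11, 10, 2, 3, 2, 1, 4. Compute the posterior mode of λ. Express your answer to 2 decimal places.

Σxᵢ = 11+11+10+2+3+2+1+4 = 44, with n = 8.
Posterior ∝ λ^9e^(−5λ) · λ^44e^(−8λ) = λ^53e^(−13λ), i.e. Gamma(shape=54, rate=13).
The mode of a Gamma(a, b) with a ≥ 1 (shape–rate) is (a−1)/b = 53/13 ≈ 4.08.

λ̂_MAP = 4.08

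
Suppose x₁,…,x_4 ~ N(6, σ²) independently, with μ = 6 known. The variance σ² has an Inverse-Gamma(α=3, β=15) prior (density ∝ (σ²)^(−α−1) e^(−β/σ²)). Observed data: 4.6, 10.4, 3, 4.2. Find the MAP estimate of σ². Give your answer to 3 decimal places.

σ̂²_MAP = 5.297

Sum of squared deviations about the known mean: SS = (4.6−6)² + (10.4−6)² + (3−6)² + (4.2−6)² = 33.56.
The Normal likelihood contributes (σ²)^(−n/2) exp(−SS/(2σ²)), so the posterior is Inverse-Gamma(α + n/2, β + SS/2) = Inverse-Gamma(5, 31.78).
The mode of Inverse-Gamma(a, b) is b/(a+1) = 31.78/6 ≈ 5.297.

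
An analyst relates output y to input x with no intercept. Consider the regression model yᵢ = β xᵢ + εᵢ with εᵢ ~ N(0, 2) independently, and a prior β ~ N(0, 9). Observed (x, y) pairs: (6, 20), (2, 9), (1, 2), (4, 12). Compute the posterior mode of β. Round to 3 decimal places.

log p(β | y) = −Σ(yᵢ − βxᵢ)²/(2·2) − β²/(2·9) + const.
Setting the derivative to zero: Σxᵢ(yᵢ − βxᵢ)/2 − β/9 = 0, so β = Σxᵢyᵢ / (Σxᵢ² + σ²/τ²).
Σxᵢyᵢ = 6·20 + 2·9 + 1·2 + 4·12 = 188; Σxᵢ² = 57; σ²/τ² = 2/9.
β̂_MAP = 188 / (57 + 2/9) = 188/(515/9) = 1692/515 ≈ 3.285.

β̂_MAP = 3.285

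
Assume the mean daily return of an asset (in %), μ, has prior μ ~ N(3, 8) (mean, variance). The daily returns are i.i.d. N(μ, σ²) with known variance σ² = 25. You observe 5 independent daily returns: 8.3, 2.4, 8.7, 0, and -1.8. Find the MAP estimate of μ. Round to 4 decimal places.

n = 5; x̄ = (8.3 + 2.4 + 8.7 + 0 + (-1.8))/5 = 17.6/5 = 3.52.
For a Normal prior and Normal likelihood with known variance, the posterior is Normal; its mode equals its mean, the precision-weighted average.
Prior precision 1/σ₀² = 1/8 = 0.125; data precision n/σ² = 5/25 = 0.2.
μ̂ = (0.125·3 + 0.2·3.52) / (0.125 + 0.2) = 1.079/0.325 = 3.3200.

μ̂_MAP = 3.3200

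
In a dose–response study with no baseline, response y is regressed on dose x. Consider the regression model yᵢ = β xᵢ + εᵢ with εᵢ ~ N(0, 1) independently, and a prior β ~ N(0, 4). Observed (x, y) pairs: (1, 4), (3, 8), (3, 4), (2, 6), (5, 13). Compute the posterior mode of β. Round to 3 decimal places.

β̂_MAP = 2.425

log p(β | y) = −Σ(yᵢ − βxᵢ)²/(2·1) − β²/(2·4) + const.
Setting the derivative to zero: Σxᵢ(yᵢ − βxᵢ)/1 − β/4 = 0, so β = Σxᵢyᵢ / (Σxᵢ² + σ²/τ²).
Σxᵢyᵢ = 1·4 + 3·8 + 3·4 + 2·6 + 5·13 = 117; Σxᵢ² = 48; σ²/τ² = 0.25.
β̂_MAP = 117 / (48 + 0.25) = 117/48.25 ≈ 2.425.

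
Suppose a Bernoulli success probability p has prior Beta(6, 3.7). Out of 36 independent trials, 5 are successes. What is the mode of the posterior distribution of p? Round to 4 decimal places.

Prior: Beta(6, 3.7).
Data: 5 successes in 36 trials. The binomial likelihood contributes p^5(1−p)^31, so the posterior is Beta(6+5, 3.7+31) = Beta(11, 34.7).
For Beta(a, b) with a, b > 1 the mode is (a−1)/(a+b−2) = 10/43.7 ≈ 0.2288.

p̂_MAP = 0.2288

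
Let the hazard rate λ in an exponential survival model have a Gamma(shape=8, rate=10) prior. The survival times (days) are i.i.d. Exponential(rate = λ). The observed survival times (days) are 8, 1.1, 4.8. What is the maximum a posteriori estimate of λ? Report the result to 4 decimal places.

λ̂_MAP = 0.4184

The Exponential(rate=λ) likelihood is ∝ λ^n e^(−λΣtᵢ). Here n = 3 and Σtᵢ = 8 + 1.1 + 4.8 = 13.9.
Posterior ∝ λ^7e^(−10λ) · λ^3e^(−13.9λ) = λ^10e^(−23.9λ), i.e. Gamma(11, 23.9).
Mode = (a−1)/b = 10/23.9 ≈ 0.4184.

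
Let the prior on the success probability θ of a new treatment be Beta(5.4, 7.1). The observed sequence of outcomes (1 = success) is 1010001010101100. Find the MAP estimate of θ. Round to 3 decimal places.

Prior: Beta(5.4, 7.1).
Data: 7 successes in 16 trials (from the sequence). The binomial likelihood contributes θ^7(1−θ)^9, so the posterior is Beta(5.4+7, 7.1+9) = Beta(12.4, 16.1).
For Beta(a, b) with a, b > 1 the mode is (a−1)/(a+b−2) = 11.4/26.5 ≈ 0.430.

θ̂_MAP = 0.430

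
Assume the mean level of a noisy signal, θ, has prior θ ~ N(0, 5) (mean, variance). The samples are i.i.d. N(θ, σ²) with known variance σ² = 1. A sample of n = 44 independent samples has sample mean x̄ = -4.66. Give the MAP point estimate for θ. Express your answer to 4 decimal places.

n = 44, x̄ = -4.66.
For a Normal prior and Normal likelihood with known variance, the posterior is Normal; its mode equals its mean, the precision-weighted average.
Prior precision 1/σ₀² = 1/5 = 0.2; data precision n/σ² = 44/1 = 44.
θ̂ = (0.2·0 + 44·(-4.66)) / (0.2 + 44) = (-205.04)/44.2 = -5126/1105 ≈ -4.6389.

θ̂_MAP = -4.6389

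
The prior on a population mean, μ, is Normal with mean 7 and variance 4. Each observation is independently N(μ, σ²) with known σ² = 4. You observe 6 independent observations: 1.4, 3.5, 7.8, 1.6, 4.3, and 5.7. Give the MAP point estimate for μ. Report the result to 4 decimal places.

n = 6; x̄ = (1.4 + 3.5 + 7.8 + 1.6 + 4.3 + 5.7)/6 = 24.3/6 = 4.05.
For a Normal prior and Normal likelihood with known variance, the posterior is Normal; its mode equals its mean, the precision-weighted average.
Prior precision 1/σ₀² = 1/4 = 0.25; data precision n/σ² = 6/4 = 1.5.
μ̂ = (0.25·7 + 1.5·4.05) / (0.25 + 1.5) = 7.825/1.75 = 313/70 ≈ 4.4714.

μ̂_MAP = 4.4714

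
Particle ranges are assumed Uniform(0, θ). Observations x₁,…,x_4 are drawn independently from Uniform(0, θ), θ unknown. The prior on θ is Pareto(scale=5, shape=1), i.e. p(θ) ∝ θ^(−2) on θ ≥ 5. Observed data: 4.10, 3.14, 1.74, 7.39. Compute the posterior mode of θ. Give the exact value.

θ̂_MAP = 7.39

The Uniform(0, θ) likelihood is θ^(−n) for θ ≥ max(xᵢ), zero otherwise. Here max(xᵢ) = 7.39.
Posterior ∝ θ^(−2) · θ^(−4) = θ^(−6) on θ ≥ max(5, 7.39) = 7.39.
This density is strictly decreasing in θ, so the posterior mode lies at the lower boundary of the support.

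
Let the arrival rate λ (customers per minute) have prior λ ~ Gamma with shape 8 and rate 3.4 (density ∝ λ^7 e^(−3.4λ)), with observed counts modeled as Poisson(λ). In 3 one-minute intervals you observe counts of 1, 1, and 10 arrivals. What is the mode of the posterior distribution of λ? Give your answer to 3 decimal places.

Σxᵢ = 1+1+10 = 12, with n = 3.
Posterior ∝ λ^7e^(−3.4λ) · λ^12e^(−3λ) = λ^19e^(−6.4λ), i.e. Gamma(shape=20, rate=6.4).
The mode of a Gamma(a, b) with a ≥ 1 (shape–rate) is (a−1)/b = 19/6.4 ≈ 2.969.

λ̂_MAP = 2.969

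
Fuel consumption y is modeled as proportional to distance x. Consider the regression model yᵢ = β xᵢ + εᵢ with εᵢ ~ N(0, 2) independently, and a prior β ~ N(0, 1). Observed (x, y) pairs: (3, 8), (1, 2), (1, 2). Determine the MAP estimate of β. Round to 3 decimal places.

β̂_MAP = 2.154

log p(β | y) = −Σ(yᵢ − βxᵢ)²/(2·2) − β²/(2·1) + const.
Setting the derivative to zero: Σxᵢ(yᵢ − βxᵢ)/2 − β/1 = 0, so β = Σxᵢyᵢ / (Σxᵢ² + σ²/τ²).
Σxᵢyᵢ = 3·8 + 1·2 + 1·2 = 28; Σxᵢ² = 11; σ²/τ² = 2.
β̂_MAP = 28 / (11 + 2) = 28/13 ≈ 2.154.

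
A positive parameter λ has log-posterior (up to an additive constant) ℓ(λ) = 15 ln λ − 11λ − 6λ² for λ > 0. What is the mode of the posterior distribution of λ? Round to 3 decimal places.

ℓ'(λ) = 15/λ − 11 − 12λ. Setting this to zero and multiplying by λ: 12λ² + 11λ − 15 = 0.
λ = (−11 + √(11² + 4·12·15)) / (2·12) = (−11 + √841) / 24 = (−11 + 29)/24 = 3/4.
ℓ''(λ) = −15/λ² − 12 < 0, confirming a maximum.

λ̂_MAP = 0.750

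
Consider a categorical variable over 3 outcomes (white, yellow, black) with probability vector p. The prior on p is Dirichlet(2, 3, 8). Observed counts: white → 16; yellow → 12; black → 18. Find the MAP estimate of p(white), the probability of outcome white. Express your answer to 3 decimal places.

MAP estimate of p(white) = 0.304

The posterior is Dirichlet(αᵢ + nᵢ) = Dirichlet(18, 15, 26).
For a Dirichlet(a₁,…,a_K) with all aᵢ > 1, the mode has j-th component (aⱼ − 1)/(Σaᵢ − K).
Here Σaᵢ = 59 and K = 3, so p(white) = (18 − 1)/(59 − 3) = 17/56 ≈ 0.304.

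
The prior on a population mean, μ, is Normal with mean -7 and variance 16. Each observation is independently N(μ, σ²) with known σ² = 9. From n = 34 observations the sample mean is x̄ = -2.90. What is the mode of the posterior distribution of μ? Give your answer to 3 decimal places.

μ̂_MAP = -2.967

n = 34, x̄ = -2.90.
For a Normal prior and Normal likelihood with known variance, the posterior is Normal; its mode equals its mean, the precision-weighted average.
Prior precision 1/σ₀² = 1/16 = 0.0625; data precision n/σ² = 34/9.
μ̂ = (0.0625·(-7) + (34/9)·(-2.9)) / (0.0625 + 34/9) = (-8203/720)/(553/144) = -8203/2765 ≈ -2.967.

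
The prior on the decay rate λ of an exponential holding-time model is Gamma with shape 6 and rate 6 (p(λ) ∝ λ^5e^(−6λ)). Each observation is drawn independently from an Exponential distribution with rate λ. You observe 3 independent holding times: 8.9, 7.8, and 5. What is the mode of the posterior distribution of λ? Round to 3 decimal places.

The Exponential(rate=λ) likelihood is ∝ λ^n e^(−λΣtᵢ). Here n = 3 and Σtᵢ = 8.9 + 7.8 + 5 = 21.7.
Posterior ∝ λ^5e^(−6λ) · λ^3e^(−21.7λ) = λ^8e^(−27.7λ), i.e. Gamma(9, 27.7).
Mode = (a−1)/b = 8/27.7 ≈ 0.289.

λ̂_MAP = 0.289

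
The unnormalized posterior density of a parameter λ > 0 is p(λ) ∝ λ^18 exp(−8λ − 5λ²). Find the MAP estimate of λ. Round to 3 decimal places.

λ̂_MAP = 1.000

ℓ'(λ) = 18/λ − 8 − 10λ. Setting this to zero and multiplying by λ: 10λ² + 8λ − 18 = 0.
λ = (−8 + √(8² + 4·10·18)) / (2·10) = (−8 + √784) / 20 = (−8 + 28)/20 = 1.
ℓ''(λ) = −18/λ² − 10 < 0, confirming a maximum.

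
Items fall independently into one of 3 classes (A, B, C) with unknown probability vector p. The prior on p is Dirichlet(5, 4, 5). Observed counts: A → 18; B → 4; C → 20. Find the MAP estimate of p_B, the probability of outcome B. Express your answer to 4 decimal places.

MAP estimate of p_B = 0.1321

The posterior is Dirichlet(αᵢ + nᵢ) = Dirichlet(23, 8, 25).
For a Dirichlet(a₁,…,a_K) with all aᵢ > 1, the mode has j-th component (aⱼ − 1)/(Σaᵢ − K).
Here Σaᵢ = 56 and K = 3, so p_B = (8 − 1)/(56 − 3) = 7/53 ≈ 0.1321.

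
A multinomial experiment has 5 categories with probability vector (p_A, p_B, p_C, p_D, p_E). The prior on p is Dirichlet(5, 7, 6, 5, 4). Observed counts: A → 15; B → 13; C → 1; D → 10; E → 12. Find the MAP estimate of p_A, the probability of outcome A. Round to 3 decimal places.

The posterior is Dirichlet(αᵢ + nᵢ) = Dirichlet(20, 20, 7, 15, 16).
For a Dirichlet(a₁,…,a_K) with all aᵢ > 1, the mode has j-th component (aⱼ − 1)/(Σaᵢ − K).
Here Σaᵢ = 78 and K = 5, so p_A = (20 − 1)/(78 − 5) = 19/73 ≈ 0.260.

MAP estimate of p_A = 0.260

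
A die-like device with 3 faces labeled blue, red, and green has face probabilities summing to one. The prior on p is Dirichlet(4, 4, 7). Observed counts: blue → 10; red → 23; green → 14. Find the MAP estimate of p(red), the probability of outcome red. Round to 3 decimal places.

The posterior is Dirichlet(αᵢ + nᵢ) = Dirichlet(14, 27, 21).
For a Dirichlet(a₁,…,a_K) with all aᵢ > 1, the mode has j-th component (aⱼ − 1)/(Σaᵢ − K).
Here Σaᵢ = 62 and K = 3, so p(red) = (27 − 1)/(62 − 3) = 26/59 ≈ 0.441.

MAP estimate of p(red) = 0.441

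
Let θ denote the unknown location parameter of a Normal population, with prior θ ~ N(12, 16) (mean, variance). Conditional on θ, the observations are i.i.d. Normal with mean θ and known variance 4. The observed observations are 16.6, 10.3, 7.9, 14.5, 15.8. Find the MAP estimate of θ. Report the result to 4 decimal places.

n = 5; x̄ = (16.6 + 10.3 + 7.9 + 14.5 + 15.8)/5 = 65.1/5 = 13.02.
For a Normal prior and Normal likelihood with known variance, the posterior is Normal; its mode equals its mean, the precision-weighted average.
Prior precision 1/σ₀² = 1/16 = 0.0625; data precision n/σ² = 5/4 = 1.25.
θ̂ = (0.0625·12 + 1.25·13.02) / (0.0625 + 1.25) = 17.025/1.3125 = 454/35 ≈ 12.9714.

θ̂_MAP = 12.9714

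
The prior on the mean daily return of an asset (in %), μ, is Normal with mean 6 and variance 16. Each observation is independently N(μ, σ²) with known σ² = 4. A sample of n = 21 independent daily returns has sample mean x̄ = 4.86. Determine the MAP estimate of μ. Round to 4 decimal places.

n = 21, x̄ = 4.86.
For a Normal prior and Normal likelihood with known variance, the posterior is Normal; its mode equals its mean, the precision-weighted average.
Prior precision 1/σ₀² = 1/16 = 0.0625; data precision n/σ² = 21/4 = 5.25.
μ̂ = (0.0625·6 + 5.25·4.86) / (0.0625 + 5.25) = 25.89/5.3125 = 10356/2125 ≈ 4.8734.

μ̂_MAP = 4.8734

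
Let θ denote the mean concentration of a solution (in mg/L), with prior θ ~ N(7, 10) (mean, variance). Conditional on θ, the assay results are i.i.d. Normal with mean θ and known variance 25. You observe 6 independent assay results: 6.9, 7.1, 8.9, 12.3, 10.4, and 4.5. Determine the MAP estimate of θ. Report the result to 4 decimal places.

θ̂_MAP = 7.9529

n = 6; x̄ = (6.9 + 7.1 + 8.9 + 12.3 + 10.4 + 4.5)/6 = 50.1/6 = 8.35.
For a Normal prior and Normal likelihood with known variance, the posterior is Normal; its mode equals its mean, the precision-weighted average.
Prior precision 1/σ₀² = 1/10 = 0.1; data precision n/σ² = 6/25 = 0.24.
θ̂ = (0.1·7 + 0.24·8.35) / (0.1 + 0.24) = 2.704/0.34 = 676/85 ≈ 7.9529.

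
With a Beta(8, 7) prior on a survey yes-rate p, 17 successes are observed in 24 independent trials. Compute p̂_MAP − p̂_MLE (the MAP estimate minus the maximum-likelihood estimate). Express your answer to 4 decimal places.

MAP − MLE = -0.0597

Posterior is Beta(25, 14); MAP = (25−1)/(39−2) = 24/37 ≈ 0.64865.
MLE ignores the prior: p̂_MLE = k/n = 17/24 ≈ 0.70833.
Difference = 24/37 − 17/24 = -53/888 ≈ -0.0597.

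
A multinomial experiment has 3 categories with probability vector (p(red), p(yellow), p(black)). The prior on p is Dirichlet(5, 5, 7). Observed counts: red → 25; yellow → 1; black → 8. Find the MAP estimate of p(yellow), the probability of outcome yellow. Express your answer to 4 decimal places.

MAP estimate of p(yellow) = 0.1042

The posterior is Dirichlet(αᵢ + nᵢ) = Dirichlet(30, 6, 15).
For a Dirichlet(a₁,…,a_K) with all aᵢ > 1, the mode has j-th component (aⱼ − 1)/(Σaᵢ − K).
Here Σaᵢ = 51 and K = 3, so p(yellow) = (6 − 1)/(51 − 3) = 5/48 ≈ 0.1042.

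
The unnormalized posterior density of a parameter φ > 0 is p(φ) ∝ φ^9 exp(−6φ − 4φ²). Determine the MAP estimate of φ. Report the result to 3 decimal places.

ℓ'(φ) = 9/φ − 6 − 8φ. Setting this to zero and multiplying by φ: 8φ² + 6φ − 9 = 0.
φ = (−6 + √(6² + 4·8·9)) / (2·8) = (−6 + √324) / 16 = (−6 + 18)/16 = 3/4.
ℓ''(φ) = −9/φ² − 8 < 0, confirming a maximum.

φ̂_MAP = 0.750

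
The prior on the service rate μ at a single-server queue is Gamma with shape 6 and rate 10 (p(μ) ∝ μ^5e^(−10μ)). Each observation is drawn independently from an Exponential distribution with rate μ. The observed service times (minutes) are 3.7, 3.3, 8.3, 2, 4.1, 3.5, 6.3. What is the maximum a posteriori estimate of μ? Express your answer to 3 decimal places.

μ̂_MAP = 0.291

The Exponential(rate=μ) likelihood is ∝ μ^n e^(−μΣtᵢ). Here n = 7 and Σtᵢ = 3.7 + 3.3 + 8.3 + 2 + 4.1 + 3.5 + 6.3 = 31.2.
Posterior ∝ μ^5e^(−10μ) · μ^7e^(−31.2μ) = μ^12e^(−41.2μ), i.e. Gamma(13, 41.2).
Mode = (a−1)/b = 12/41.2 ≈ 0.291.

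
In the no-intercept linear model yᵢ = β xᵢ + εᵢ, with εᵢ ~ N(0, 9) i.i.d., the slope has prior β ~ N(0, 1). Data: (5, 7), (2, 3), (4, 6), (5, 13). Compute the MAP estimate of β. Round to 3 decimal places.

log p(β | y) = −Σ(yᵢ − βxᵢ)²/(2·9) − β²/(2·1) + const.
Setting the derivative to zero: Σxᵢ(yᵢ − βxᵢ)/9 − β/1 = 0, so β = Σxᵢyᵢ / (Σxᵢ² + σ²/τ²).
Σxᵢyᵢ = 5·7 + 2·3 + 4·6 + 5·13 = 130; Σxᵢ² = 70; σ²/τ² = 9.
β̂_MAP = 130 / (70 + 9) = 130/79 ≈ 1.646.

β̂_MAP = 1.646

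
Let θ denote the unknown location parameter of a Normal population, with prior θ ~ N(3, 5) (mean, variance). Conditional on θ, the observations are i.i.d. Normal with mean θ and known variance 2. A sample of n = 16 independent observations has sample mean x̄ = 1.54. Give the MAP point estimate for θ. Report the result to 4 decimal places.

n = 16, x̄ = 1.54.
For a Normal prior and Normal likelihood with known variance, the posterior is Normal; its mode equals its mean, the precision-weighted average.
Prior precision 1/σ₀² = 1/5 = 0.2; data precision n/σ² = 16/2 = 8.
θ̂ = (0.2·3 + 8·1.54) / (0.2 + 8) = 12.92/8.2 = 323/205 ≈ 1.5756.

θ̂_MAP = 1.5756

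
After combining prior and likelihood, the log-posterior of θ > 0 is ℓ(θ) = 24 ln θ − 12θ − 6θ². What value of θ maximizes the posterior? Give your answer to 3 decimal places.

ℓ'(θ) = 24/θ − 12 − 12θ. Setting this to zero and multiplying by θ: 12θ² + 12θ − 24 = 0.
θ = (−12 + √(12² + 4·12·24)) / (2·12) = (−12 + √1296) / 24 = (−12 + 36)/24 = 1.
ℓ''(θ) = −24/θ² − 12 < 0, confirming a maximum.

θ̂_MAP = 1.000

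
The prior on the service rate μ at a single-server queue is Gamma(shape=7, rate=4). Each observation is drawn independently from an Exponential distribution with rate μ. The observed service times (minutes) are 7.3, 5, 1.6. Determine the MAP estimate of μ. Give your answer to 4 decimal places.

μ̂_MAP = 0.5028

The Exponential(rate=μ) likelihood is ∝ μ^n e^(−μΣtᵢ). Here n = 3 and Σtᵢ = 7.3 + 5 + 1.6 = 13.9.
Posterior ∝ μ^6e^(−4μ) · μ^3e^(−13.9μ) = μ^9e^(−17.9μ), i.e. Gamma(10, 17.9).
Mode = (a−1)/b = 9/17.9 ≈ 0.5028.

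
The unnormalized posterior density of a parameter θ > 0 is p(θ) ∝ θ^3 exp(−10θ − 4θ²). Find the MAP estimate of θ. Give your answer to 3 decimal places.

θ̂_MAP = 0.250

ℓ'(θ) = 3/θ − 10 − 8θ. Setting this to zero and multiplying by θ: 8θ² + 10θ − 3 = 0.
θ = (−10 + √(10² + 4·8·3)) / (2·8) = (−10 + √196) / 16 = (−10 + 14)/16 = 1/4.
ℓ''(θ) = −3/θ² − 8 < 0, confirming a maximum.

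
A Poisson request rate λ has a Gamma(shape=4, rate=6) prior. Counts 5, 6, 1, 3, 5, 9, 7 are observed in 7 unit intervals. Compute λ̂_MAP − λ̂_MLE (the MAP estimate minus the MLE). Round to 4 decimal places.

Σxᵢ = 36. Posterior is Gamma(40, 13); MAP = (40−1)/13 = 39/13 ≈ 3.00000.
MLE = x̄ = 36/7 ≈ 5.14286.
Difference = 39/13 − 36/7 = -15/7 ≈ -2.1429.

MAP − MLE = -2.1429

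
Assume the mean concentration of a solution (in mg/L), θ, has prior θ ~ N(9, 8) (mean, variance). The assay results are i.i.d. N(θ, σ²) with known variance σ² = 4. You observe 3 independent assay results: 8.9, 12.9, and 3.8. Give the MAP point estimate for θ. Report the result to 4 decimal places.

θ̂_MAP = 8.6000

n = 3; x̄ = (8.9 + 12.9 + 3.8)/3 = 25.6/3 = 128/15 ≈ 8.5333.
For a Normal prior and Normal likelihood with known variance, the posterior is Normal; its mode equals its mean, the precision-weighted average.
Prior precision 1/σ₀² = 1/8 = 0.125; data precision n/σ² = 3/4 = 0.75.
θ̂ = (0.125·9 + 0.75·(128/15)) / (0.125 + 0.75) = 7.525/0.875 = 8.6000.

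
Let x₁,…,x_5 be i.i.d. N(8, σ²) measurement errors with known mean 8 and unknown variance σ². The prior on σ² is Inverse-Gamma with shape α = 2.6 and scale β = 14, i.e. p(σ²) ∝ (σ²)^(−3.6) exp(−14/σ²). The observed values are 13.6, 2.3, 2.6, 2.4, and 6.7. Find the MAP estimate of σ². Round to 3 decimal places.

Sum of squared deviations about the known mean: SS = (13.6−8)² + (2.3−8)² + (2.6−8)² + (2.4−8)² + (6.7−8)² = 126.06.
The Normal likelihood contributes (σ²)^(−n/2) exp(−SS/(2σ²)), so the posterior is Inverse-Gamma(α + n/2, β + SS/2) = Inverse-Gamma(5.1, 77.03).
The mode of Inverse-Gamma(a, b) is b/(a+1) = 77.03/6.1 ≈ 12.628.

σ̂²_MAP = 12.628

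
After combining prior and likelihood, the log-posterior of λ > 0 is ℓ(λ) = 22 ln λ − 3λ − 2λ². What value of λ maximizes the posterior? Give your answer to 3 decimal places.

λ̂_MAP = 2.000

ℓ'(λ) = 22/λ − 3 − 4λ. Setting this to zero and multiplying by λ: 4λ² + 3λ − 22 = 0.
λ = (−3 + √(3² + 4·4·22)) / (2·4) = (−3 + √361) / 8 = (−3 + 19)/8 = 2.
ℓ''(λ) = −22/λ² − 4 < 0, confirming a maximum.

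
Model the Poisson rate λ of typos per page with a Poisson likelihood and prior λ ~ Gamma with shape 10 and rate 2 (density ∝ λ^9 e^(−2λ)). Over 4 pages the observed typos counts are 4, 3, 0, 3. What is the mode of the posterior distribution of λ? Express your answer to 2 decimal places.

λ̂_MAP = 3.17

Σxᵢ = 4+3+0+3 = 10, with n = 4.
Posterior ∝ λ^9e^(−2λ) · λ^10e^(−4λ) = λ^19e^(−6λ), i.e. Gamma(shape=20, rate=6).
The mode of a Gamma(a, b) with a ≥ 1 (shape–rate) is (a−1)/b = 19/6 ≈ 3.17.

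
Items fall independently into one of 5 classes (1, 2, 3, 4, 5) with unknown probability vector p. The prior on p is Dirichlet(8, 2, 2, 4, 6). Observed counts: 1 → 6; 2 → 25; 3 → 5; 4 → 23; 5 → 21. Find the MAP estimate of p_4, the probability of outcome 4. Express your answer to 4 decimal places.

MAP estimate: 0.2680

The posterior is Dirichlet(αᵢ + nᵢ) = Dirichlet(14, 27, 7, 27, 27).
For a Dirichlet(a₁,…,a_K) with all aᵢ > 1, the mode has j-th component (aⱼ − 1)/(Σaᵢ − K).
Here Σaᵢ = 102 and K = 5, so p_4 = (27 − 1)/(102 − 5) = 26/97 ≈ 0.2680.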